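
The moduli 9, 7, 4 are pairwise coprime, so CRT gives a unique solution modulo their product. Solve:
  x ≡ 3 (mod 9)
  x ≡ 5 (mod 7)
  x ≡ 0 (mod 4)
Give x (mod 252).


Moduli 9, 7, 4 are pairwise coprime; by CRT there is a unique solution modulo M = 9 · 7 · 4 = 252.
Solve pairwise, accumulating the modulus:
  Start with x ≡ 3 (mod 9).
  Combine with x ≡ 5 (mod 7): since gcd(9, 7) = 1, we get a unique residue mod 63.
    Write x = 3 + 9·t and substitute into x ≡ 5 (mod 7): 9·t ≡ 5 − 3 = 2 (mod 7).
    Reduce coefficients mod 7: 2·t ≡ 2 (mod 7).
    The inverse of 2 mod 7 is 4 (since 2·4 = 8 = 1·7 + 1), so t ≡ 4·2 = 8 ≡ 1 (mod 7).
    Then x = 3 + 9·1 = 12, valid modulo lcm(9, 7) = 63: x ≡ 12 (mod 63).
  Combine with x ≡ 0 (mod 4): since gcd(63, 4) = 1, we get a unique residue mod 252.
    Write x = 12 + 63·t and substitute into x ≡ 0 (mod 4): 63·t ≡ 0 − 12 = -12 (mod 4).
    Reduce coefficients mod 4: 3·t ≡ 0 (mod 4).
    The inverse of 3 mod 4 is 3 (since 3·3 = 9 = 2·4 + 1), so t ≡ 3·0 = 0 ≡ 0 (mod 4).
    Then x = 12 + 63·0 = 12, valid modulo lcm(63, 4) = 252: x ≡ 12 (mod 252).
Verify: 12 mod 9 = 3 ✓, 12 mod 7 = 5 ✓, 12 mod 4 = 0 ✓.

x ≡ 12 (mod 252).


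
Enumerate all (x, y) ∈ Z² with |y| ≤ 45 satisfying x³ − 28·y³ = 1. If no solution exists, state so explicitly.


The equation is x³ - 28y³ = 1. For fixed y, x³ = 28·y³ + 1, so a solution requires the RHS to be a perfect cube.
Strategy: iterate y from -45 to 45, compute RHS = 28·y³ + 1, and check whether it is a (positive or negative) perfect cube.
Check small values of y:
  y = 0: RHS = 1 = (1)³ ⇒ x = 1 works.
  y = 1: RHS = 29 is not a perfect cube.
  y = -1: RHS = -27 = (-3)³ ⇒ x = -3 works.
  y = 2: RHS = 225 is not a perfect cube.
  y = -2: RHS = -223 is not a perfect cube.
  y = 3: RHS = 757 is not a perfect cube.
  y = -3: RHS = -755 is not a perfect cube.
Continuing the search up to |y| = 45 finds no further solutions beyond those listed.
Collected solutions: (1, 0), (-3, -1).

Solutions (with |y| ≤ 45): (1, 0), (-3, -1).


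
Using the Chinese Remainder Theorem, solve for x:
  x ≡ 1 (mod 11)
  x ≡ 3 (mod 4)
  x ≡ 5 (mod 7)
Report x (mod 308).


Moduli 11, 4, 7 are pairwise coprime; by CRT there is a unique solution modulo M = 11 · 4 · 7 = 308.
Solve pairwise, accumulating the modulus:
  Start with x ≡ 1 (mod 11).
  Combine with x ≡ 3 (mod 4): since gcd(11, 4) = 1, we get a unique residue mod 44.
    Write x = 1 + 11·t and substitute into x ≡ 3 (mod 4): 11·t ≡ 3 − 1 = 2 (mod 4).
    Reduce coefficients mod 4: 3·t ≡ 2 (mod 4).
    The inverse of 3 mod 4 is 3 (since 3·3 = 9 = 2·4 + 1), so t ≡ 3·2 = 6 ≡ 2 (mod 4).
    Then x = 1 + 11·2 = 23, valid modulo lcm(11, 4) = 44: x ≡ 23 (mod 44).
  Combine with x ≡ 5 (mod 7): since gcd(44, 7) = 1, we get a unique residue mod 308.
    Write x = 23 + 44·t and substitute into x ≡ 5 (mod 7): 44·t ≡ 5 − 23 = -18 (mod 7).
    Reduce coefficients mod 7: 2·t ≡ 3 (mod 7).
    The inverse of 2 mod 7 is 4 (since 2·4 = 8 = 1·7 + 1), so t ≡ 4·3 = 12 ≡ 5 (mod 7).
    Then x = 23 + 44·5 = 243, valid modulo lcm(44, 7) = 308: x ≡ 243 (mod 308).
Verify: 243 mod 11 = 1 ✓, 243 mod 4 = 3 ✓, 243 mod 7 = 5 ✓.

x ≡ 243 (mod 308).


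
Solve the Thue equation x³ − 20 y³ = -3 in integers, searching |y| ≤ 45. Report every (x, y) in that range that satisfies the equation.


The equation is x³ - 20y³ = -3. For fixed y, x³ = 20·y³ − 3, so a solution requires the RHS to be a perfect cube.
Strategy: iterate y from -45 to 45, compute RHS = 20·y³ − 3, and check whether it is a (positive or negative) perfect cube.
Check small values of y:
  y = 0: RHS = -3 is not a perfect cube.
  y = 1: RHS = 17 is not a perfect cube.
  y = -1: RHS = -23 is not a perfect cube.
  y = 2: RHS = 157 is not a perfect cube.
  y = -2: RHS = -163 is not a perfect cube.
  y = 3: RHS = 537 is not a perfect cube.
  y = -3: RHS = -543 is not a perfect cube.
Continuing the search up to |y| = 45 finds no solutions either.
No (x, y) in the scanned range satisfies the equation.

No integer solutions with |y| ≤ 45.


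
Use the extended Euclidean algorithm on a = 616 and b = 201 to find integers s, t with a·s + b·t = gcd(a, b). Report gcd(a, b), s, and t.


Euclidean algorithm on (616, 201) — divide until remainder is 0:
  616 = 3 · 201 + 13
  201 = 15 · 13 + 6
  13 = 2 · 6 + 1
  6 = 6 · 1 + 0
gcd(616, 201) = 1.
Track Bezout coefficients alongside the remainders: start with r₀ = 616 = a·1 + b·0 (s = 1, t = 0) and r₁ = 201 = a·0 + b·1 (s = 0, t = 1); each new remainder r_{k+1} = r_{k-1} − q_k·r_k inherits s_{k+1} = s_{k-1} − q_k·s_k, t_{k+1} = t_{k-1} − q_k·t_k, so r_k = a·s_k + b·t_k at every step:
  q = 3: r = 13, s = 1 − 3·0 = 1, t = 0 − 3·1 = -3  (check: 616·1 + 201·(-3) = 13)
  q = 15: r = 6, s = 0 − 15·1 = -15, t = 1 − 15·(-3) = 46  (check: 616·(-15) + 201·46 = 6)
  q = 2: r = 1, s = 1 − 2·(-15) = 31, t = -3 − 2·46 = -95  (check: 616·31 + 201·(-95) = 1)
The row with r = 1 (the gcd) gives the Bezout coefficients s = 31, t = -95.
Result: 616 · (31) + 201 · (-95) = 1.

gcd(616, 201) = 1; s = 31, t = -95 (check: 616·31 + 201·(-95) = 1).


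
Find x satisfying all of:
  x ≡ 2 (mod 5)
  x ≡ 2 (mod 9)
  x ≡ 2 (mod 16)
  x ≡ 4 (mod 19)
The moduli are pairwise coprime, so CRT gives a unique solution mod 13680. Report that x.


Product of moduli M = 5 · 9 · 16 · 19 = 13680.
Merge one congruence at a time:
  Start: x ≡ 2 (mod 5).
  Combine with x ≡ 2 (mod 9); new modulus lcm = 45.
    Write x = 2 + 5·t and substitute into x ≡ 2 (mod 9): 5·t ≡ 2 − 2 = 0 (mod 9).
    The inverse of 5 mod 9 is 2 (since 5·2 = 10 = 1·9 + 1), so t ≡ 2·0 = 0 ≡ 0 (mod 9).
    Then x = 2 + 5·0 = 2, valid modulo lcm(5, 9) = 45: x ≡ 2 (mod 45).
  Combine with x ≡ 2 (mod 16); new modulus lcm = 720.
    Write x = 2 + 45·t and substitute into x ≡ 2 (mod 16): 45·t ≡ 2 − 2 = 0 (mod 16).
    Reduce coefficients mod 16: 13·t ≡ 0 (mod 16).
    The inverse of 13 mod 16 is 5 (since 13·5 = 65 = 4·16 + 1), so t ≡ 5·0 = 0 ≡ 0 (mod 16).
    Then x = 2 + 45·0 = 2, valid modulo lcm(45, 16) = 720: x ≡ 2 (mod 720).
  Combine with x ≡ 4 (mod 19); new modulus lcm = 13680.
    Write x = 2 + 720·t and substitute into x ≡ 4 (mod 19): 720·t ≡ 4 − 2 = 2 (mod 19).
    Reduce coefficients mod 19: 17·t ≡ 2 (mod 19).
    The inverse of 17 mod 19 is 9 (since 17·9 = 153 = 8·19 + 1), so t ≡ 9·2 = 18 ≡ 18 (mod 19).
    Then x = 2 + 720·18 = 12962, valid modulo lcm(720, 19) = 13680: x ≡ 12962 (mod 13680).
Verify against each original: 12962 mod 5 = 2, 12962 mod 9 = 2, 12962 mod 16 = 2, 12962 mod 19 = 4.

x ≡ 12962 (mod 13680).


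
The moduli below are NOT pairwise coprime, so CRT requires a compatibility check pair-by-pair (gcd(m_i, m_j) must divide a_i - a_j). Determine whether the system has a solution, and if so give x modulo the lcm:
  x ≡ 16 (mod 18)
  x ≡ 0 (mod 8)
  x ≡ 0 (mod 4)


Moduli 18, 8, 4 are not pairwise coprime, so CRT works modulo lcm(m_i) when all pairwise compatibility conditions hold.
Pairwise compatibility: gcd(m_i, m_j) must divide a_i - a_j for every pair.
Merge one congruence at a time:
  Start: x ≡ 16 (mod 18).
  Combine with x ≡ 0 (mod 8): gcd(18, 8) = 2; 0 - 16 = -16, which IS divisible by 2, so compatible.
    Write x = 16 + 18·t and substitute into x ≡ 0 (mod 8): 18·t ≡ 0 − 16 = -16 (mod 8).
    Divide the congruence (and modulus) by g = 2: 9·t ≡ -8 (mod 4).
    Reduce coefficients mod 4: 1·t ≡ 0 (mod 4).
    So t ≡ 0 (mod 4).
    Then x = 16 + 18·0 = 16, valid modulo lcm(18, 8) = 72: x ≡ 16 (mod 72).
  Combine with x ≡ 0 (mod 4): gcd(72, 4) = 4; 0 - 16 = -16, which IS divisible by 4, so compatible.
    Write x = 16 + 72·t and substitute into x ≡ 0 (mod 4): 72·t ≡ 0 − 16 = -16 (mod 4).
    Divide the congruence (and modulus) by g = 4: 18·t ≡ -4 (mod 1).
    Modulo 1 every t works; take t = 0.
    Then x = 16 + 72·0 = 16, valid modulo lcm(72, 4) = 72: x ≡ 16 (mod 72).
Verify: 16 mod 18 = 16, 16 mod 8 = 0, 16 mod 4 = 0.

x ≡ 16 (mod 72).


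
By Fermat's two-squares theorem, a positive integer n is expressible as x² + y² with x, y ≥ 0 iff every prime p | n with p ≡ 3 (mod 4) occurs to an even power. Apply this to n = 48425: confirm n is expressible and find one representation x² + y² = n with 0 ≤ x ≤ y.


Step 1: Factor n = 48425 = 5^2 · 13 · 149.
Step 2: Check the mod-4 condition on each prime factor: 5 ≡ 1 (mod 4), exponent 2; 13 ≡ 1 (mod 4), exponent 1; 149 ≡ 1 (mod 4), exponent 1.
All primes ≡ 3 (mod 4) appear to even exponent (or don't appear), so by the two-squares theorem n IS expressible as a sum of two squares.
Step 3: Build a representation. Group n = k² · m with k = 5 and m = 13 · 149 = 1937 (a product of primes ≡ 1 (mod 4)); a representation of m scales to one of n via (k·x)² + (k·y)² = k²(x² + y²). Each prime p ≡ 1 (mod 4) is itself a sum of two squares; find a² by testing p − a² for a perfect square:
  13: 13 − 1² = 12, 13 − 2² = 9 = 3² ⇒ 13 = 2² + 3².
  149: 149 − 1² = 148, 149 − 2² = 145, 149 − 3² = 140, 149 − 4² = 133, 149 − 5² = 124, 149 − 6² = 113, 149 − 7² = 100 = 10² ⇒ 149 = 7² + 10².
  Combine using the Brahmagupta–Fibonacci identity (a² + b²)(c² + d²) = (ac − bd)² + (ad + bc)² = (ac + bd)² + (ad − bc)²:
  13 · 149 = 1937: from (2² + 3²)(7² + 10²), take (2·7 − 3·10, 2·10 + 3·7) = (14 − 30, 20 + 21) = (-16, 41); dropping signs (only squares matter) gives (16, 41); check 16² + 41² = 256 + 1681 = 1937 ✓.
  Scale by k = 5: (5·16, 5·41) = (80, 205).
Step 4: Order so x ≤ y and verify: 80² + 205² = 6400 + 42025 = 48425 = n. ✓

n = 48425 = 80² + 205² (one valid representation with x ≤ y).


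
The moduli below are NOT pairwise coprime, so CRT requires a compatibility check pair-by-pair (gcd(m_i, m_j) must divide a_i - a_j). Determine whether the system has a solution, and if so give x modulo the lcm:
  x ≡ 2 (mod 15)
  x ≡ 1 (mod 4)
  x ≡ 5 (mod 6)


Moduli 15, 4, 6 are not pairwise coprime, so CRT works modulo lcm(m_i) when all pairwise compatibility conditions hold.
Pairwise compatibility: gcd(m_i, m_j) must divide a_i - a_j for every pair.
Merge one congruence at a time:
  Start: x ≡ 2 (mod 15).
  Combine with x ≡ 1 (mod 4): gcd(15, 4) = 1; 1 - 2 = -1, which IS divisible by 1, so compatible.
    Write x = 2 + 15·t and substitute into x ≡ 1 (mod 4): 15·t ≡ 1 − 2 = -1 (mod 4).
    Reduce coefficients mod 4: 3·t ≡ 3 (mod 4).
    The inverse of 3 mod 4 is 3 (since 3·3 = 9 = 2·4 + 1), so t ≡ 3·3 = 9 ≡ 1 (mod 4).
    Then x = 2 + 15·1 = 17, valid modulo lcm(15, 4) = 60: x ≡ 17 (mod 60).
  Combine with x ≡ 5 (mod 6): gcd(60, 6) = 6; 5 - 17 = -12, which IS divisible by 6, so compatible.
    Write x = 17 + 60·t and substitute into x ≡ 5 (mod 6): 60·t ≡ 5 − 17 = -12 (mod 6).
    Divide the congruence (and modulus) by g = 6: 10·t ≡ -2 (mod 1).
    Modulo 1 every t works; take t = 0.
    Then x = 17 + 60·0 = 17, valid modulo lcm(60, 6) = 60: x ≡ 17 (mod 60).
Verify: 17 mod 15 = 2, 17 mod 4 = 1, 17 mod 6 = 5.

x ≡ 17 (mod 60).


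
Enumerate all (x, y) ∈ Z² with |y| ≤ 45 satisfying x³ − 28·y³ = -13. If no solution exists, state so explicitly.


The equation is x³ - 28y³ = -13. For fixed y, x³ = 28·y³ − 13, so a solution requires the RHS to be a perfect cube.
Strategy: iterate y from -45 to 45, compute RHS = 28·y³ − 13, and check whether it is a (positive or negative) perfect cube.
Check small values of y:
  y = 0: RHS = -13 is not a perfect cube.
  y = 1: RHS = 15 is not a perfect cube.
  y = -1: RHS = -41 is not a perfect cube.
  y = 2: RHS = 211 is not a perfect cube.
  y = -2: RHS = -237 is not a perfect cube.
  y = 3: RHS = 743 is not a perfect cube.
  y = -3: RHS = -769 is not a perfect cube.
Continuing the search up to |y| = 45 finds no solutions either.
No (x, y) in the scanned range satisfies the equation.

No integer solutions with |y| ≤ 45.


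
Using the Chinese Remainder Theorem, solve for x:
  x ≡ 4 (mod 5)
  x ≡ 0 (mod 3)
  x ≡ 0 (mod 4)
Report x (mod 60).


Moduli 5, 3, 4 are pairwise coprime; by CRT there is a unique solution modulo M = 5 · 3 · 4 = 60.
Solve pairwise, accumulating the modulus:
  Start with x ≡ 4 (mod 5).
  Combine with x ≡ 0 (mod 3): since gcd(5, 3) = 1, we get a unique residue mod 15.
    Write x = 4 + 5·t and substitute into x ≡ 0 (mod 3): 5·t ≡ 0 − 4 = -4 (mod 3).
    Reduce coefficients mod 3: 2·t ≡ 2 (mod 3).
    The inverse of 2 mod 3 is 2 (since 2·2 = 4 = 1·3 + 1), so t ≡ 2·2 = 4 ≡ 1 (mod 3).
    Then x = 4 + 5·1 = 9, valid modulo lcm(5, 3) = 15: x ≡ 9 (mod 15).
  Combine with x ≡ 0 (mod 4): since gcd(15, 4) = 1, we get a unique residue mod 60.
    Write x = 9 + 15·t and substitute into x ≡ 0 (mod 4): 15·t ≡ 0 − 9 = -9 (mod 4).
    Reduce coefficients mod 4: 3·t ≡ 3 (mod 4).
    The inverse of 3 mod 4 is 3 (since 3·3 = 9 = 2·4 + 1), so t ≡ 3·3 = 9 ≡ 1 (mod 4).
    Then x = 9 + 15·1 = 24, valid modulo lcm(15, 4) = 60: x ≡ 24 (mod 60).
Verify: 24 mod 5 = 4 ✓, 24 mod 3 = 0 ✓, 24 mod 4 = 0 ✓.

x ≡ 24 (mod 60).


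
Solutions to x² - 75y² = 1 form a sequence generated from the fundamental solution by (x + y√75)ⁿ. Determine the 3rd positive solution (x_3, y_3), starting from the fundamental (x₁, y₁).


Step 1: Find the fundamental solution (x₁, y₁) of x² - 75y² = 1.
  Expand √75 as a continued fraction. a₀ = ⌊√75⌋ = 8; iterate m_{k+1} = d_k·a_k − m_k, d_{k+1} = (75 − m_{k+1}²)/d_k, a_{k+1} = ⌊(a₀ + m_{k+1})/d_{k+1}⌋ (starting m₀ = 0, d₀ = 1), with convergents p_k = a_k·p_{k-1} + p_{k-2}, q_k = a_k·q_{k-1} + q_{k-2} (p₋₁ = 1, q₋₁ = 0):
  k = 0: a₀ = 8; p₀/q₀ = 8/1; p₀² − 75·q₀² = 64 − 75 = -11.
  k = 1: m = 8, d = 11, a = ⌊(8 + 8)/11⌋ = 1; p/q = (1·8 + 1)/(1·1 + 0) = 9/1; p² − 75·q² = 81 − 75 = 6.
  k = 2: m = 3, d = 6, a = ⌊(8 + 3)/6⌋ = 1; p/q = (1·9 + 8)/(1·1 + 1) = 17/2; p² − 75·q² = 289 − 300 = -11.
  k = 3: m = 3, d = 11, a = ⌊(8 + 3)/11⌋ = 1; p/q = (1·17 + 9)/(1·2 + 1) = 26/3; p² − 75·q² = 676 − 675 = 1.
  The first convergent with p² − 75·q² = 1 gives the fundamental solution (x₁, y₁) = (26, 3).
Step 2: Apply the recurrence (x_{n+1}, y_{n+1}) = (x₁x_n + 75y₁y_n, x₁y_n + y₁x_n) repeatedly.
  From (x_1, y_1) = (26, 3): x_2 = 26·26 + 75·3·3 = 1351; y_2 = 26·3 + 3·26 = 156.
  From (x_2, y_2) = (1351, 156): x_3 = 26·1351 + 75·3·156 = 70226; y_3 = 26·156 + 3·1351 = 8109.
Step 3: Verify x_3² - 75·y_3² = 4931691076 - 4931691075 = 1 (should be 1). ✓

(x_1, y_1) = (26, 3); (x_3, y_3) = (70226, 8109).


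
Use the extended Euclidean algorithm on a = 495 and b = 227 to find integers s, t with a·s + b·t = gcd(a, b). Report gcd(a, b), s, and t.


Euclidean algorithm on (495, 227) — divide until remainder is 0:
  495 = 2 · 227 + 41
  227 = 5 · 41 + 22
  41 = 1 · 22 + 19
  22 = 1 · 19 + 3
  19 = 6 · 3 + 1
  3 = 3 · 1 + 0
gcd(495, 227) = 1.
Track Bezout coefficients alongside the remainders: start with r₀ = 495 = a·1 + b·0 (s = 1, t = 0) and r₁ = 227 = a·0 + b·1 (s = 0, t = 1); each new remainder r_{k+1} = r_{k-1} − q_k·r_k inherits s_{k+1} = s_{k-1} − q_k·s_k, t_{k+1} = t_{k-1} − q_k·t_k, so r_k = a·s_k + b·t_k at every step:
  q = 2: r = 41, s = 1 − 2·0 = 1, t = 0 − 2·1 = -2  (check: 495·1 + 227·(-2) = 41)
  q = 5: r = 22, s = 0 − 5·1 = -5, t = 1 − 5·(-2) = 11  (check: 495·(-5) + 227·11 = 22)
  q = 1: r = 19, s = 1 − 1·(-5) = 6, t = -2 − 1·11 = -13  (check: 495·6 + 227·(-13) = 19)
  q = 1: r = 3, s = -5 − 1·6 = -11, t = 11 − 1·(-13) = 24  (check: 495·(-11) + 227·24 = 3)
  q = 6: r = 1, s = 6 − 6·(-11) = 72, t = -13 − 6·24 = -157  (check: 495·72 + 227·(-157) = 1)
The row with r = 1 (the gcd) gives the Bezout coefficients s = 72, t = -157.
Result: 495 · (72) + 227 · (-157) = 1.

gcd(495, 227) = 1; s = 72, t = -157 (check: 495·72 + 227·(-157) = 1).


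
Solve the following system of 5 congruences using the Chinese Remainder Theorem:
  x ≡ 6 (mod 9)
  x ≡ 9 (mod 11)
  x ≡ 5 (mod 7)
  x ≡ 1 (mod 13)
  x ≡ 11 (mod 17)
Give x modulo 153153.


Product of moduli M = 9 · 11 · 7 · 13 · 17 = 153153.
Merge one congruence at a time:
  Start: x ≡ 6 (mod 9).
  Combine with x ≡ 9 (mod 11); new modulus lcm = 99.
    Write x = 6 + 9·t and substitute into x ≡ 9 (mod 11): 9·t ≡ 9 − 6 = 3 (mod 11).
    The inverse of 9 mod 11 is 5 (since 9·5 = 45 = 4·11 + 1), so t ≡ 5·3 = 15 ≡ 4 (mod 11).
    Then x = 6 + 9·4 = 42, valid modulo lcm(9, 11) = 99: x ≡ 42 (mod 99).
  Combine with x ≡ 5 (mod 7); new modulus lcm = 693.
    Write x = 42 + 99·t and substitute into x ≡ 5 (mod 7): 99·t ≡ 5 − 42 = -37 (mod 7).
    Reduce coefficients mod 7: 1·t ≡ 5 (mod 7).
    So t ≡ 5 (mod 7).
    Then x = 42 + 99·5 = 537, valid modulo lcm(99, 7) = 693: x ≡ 537 (mod 693).
  Combine with x ≡ 1 (mod 13); new modulus lcm = 9009.
    Write x = 537 + 693·t and substitute into x ≡ 1 (mod 13): 693·t ≡ 1 − 537 = -536 (mod 13).
    Reduce coefficients mod 13: 4·t ≡ 10 (mod 13).
    The inverse of 4 mod 13 is 10 (since 4·10 = 40 = 3·13 + 1), so t ≡ 10·10 = 100 ≡ 9 (mod 13).
    Then x = 537 + 693·9 = 6774, valid modulo lcm(693, 13) = 9009: x ≡ 6774 (mod 9009).
  Combine with x ≡ 11 (mod 17); new modulus lcm = 153153.
    Write x = 6774 + 9009·t and substitute into x ≡ 11 (mod 17): 9009·t ≡ 11 − 6774 = -6763 (mod 17).
    Reduce coefficients mod 17: 16·t ≡ 3 (mod 17).
    The inverse of 16 mod 17 is 16 (since 16·16 = 256 = 15·17 + 1), so t ≡ 16·3 = 48 ≡ 14 (mod 17).
    Then x = 6774 + 9009·14 = 132900, valid modulo lcm(9009, 17) = 153153: x ≡ 132900 (mod 153153).
Verify against each original: 132900 mod 9 = 6, 132900 mod 11 = 9, 132900 mod 7 = 5, 132900 mod 13 = 1, 132900 mod 17 = 11.

x ≡ 132900 (mod 153153).


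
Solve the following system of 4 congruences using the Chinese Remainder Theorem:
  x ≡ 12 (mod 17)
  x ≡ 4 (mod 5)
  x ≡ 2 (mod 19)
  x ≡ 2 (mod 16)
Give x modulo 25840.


Product of moduli M = 17 · 5 · 19 · 16 = 25840.
Merge one congruence at a time:
  Start: x ≡ 12 (mod 17).
  Combine with x ≡ 4 (mod 5); new modulus lcm = 85.
    Write x = 12 + 17·t and substitute into x ≡ 4 (mod 5): 17·t ≡ 4 − 12 = -8 (mod 5).
    Reduce coefficients mod 5: 2·t ≡ 2 (mod 5).
    The inverse of 2 mod 5 is 3 (since 2·3 = 6 = 1·5 + 1), so t ≡ 3·2 = 6 ≡ 1 (mod 5).
    Then x = 12 + 17·1 = 29, valid modulo lcm(17, 5) = 85: x ≡ 29 (mod 85).
  Combine with x ≡ 2 (mod 19); new modulus lcm = 1615.
    Write x = 29 + 85·t and substitute into x ≡ 2 (mod 19): 85·t ≡ 2 − 29 = -27 (mod 19).
    Reduce coefficients mod 19: 9·t ≡ 11 (mod 19).
    The inverse of 9 mod 19 is 17 (since 9·17 = 153 = 8·19 + 1), so t ≡ 17·11 = 187 ≡ 16 (mod 19).
    Then x = 29 + 85·16 = 1389, valid modulo lcm(85, 19) = 1615: x ≡ 1389 (mod 1615).
  Combine with x ≡ 2 (mod 16); new modulus lcm = 25840.
    Write x = 1389 + 1615·t and substitute into x ≡ 2 (mod 16): 1615·t ≡ 2 − 1389 = -1387 (mod 16).
    Reduce coefficients mod 16: 15·t ≡ 5 (mod 16).
    The inverse of 15 mod 16 is 15 (since 15·15 = 225 = 14·16 + 1), so t ≡ 15·5 = 75 ≡ 11 (mod 16).
    Then x = 1389 + 1615·11 = 19154, valid modulo lcm(1615, 16) = 25840: x ≡ 19154 (mod 25840).
Verify against each original: 19154 mod 17 = 12, 19154 mod 5 = 4, 19154 mod 19 = 2, 19154 mod 16 = 2.

x ≡ 19154 (mod 25840).


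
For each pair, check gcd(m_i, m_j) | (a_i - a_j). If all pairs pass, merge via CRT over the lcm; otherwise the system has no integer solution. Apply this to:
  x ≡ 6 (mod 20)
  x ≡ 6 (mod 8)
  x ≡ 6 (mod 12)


Moduli 20, 8, 12 are not pairwise coprime, so CRT works modulo lcm(m_i) when all pairwise compatibility conditions hold.
Pairwise compatibility: gcd(m_i, m_j) must divide a_i - a_j for every pair.
Merge one congruence at a time:
  Start: x ≡ 6 (mod 20).
  Combine with x ≡ 6 (mod 8): gcd(20, 8) = 4; 6 - 6 = 0, which IS divisible by 4, so compatible.
    Write x = 6 + 20·t and substitute into x ≡ 6 (mod 8): 20·t ≡ 6 − 6 = 0 (mod 8).
    Divide the congruence (and modulus) by g = 4: 5·t ≡ 0 (mod 2).
    Reduce coefficients mod 2: 1·t ≡ 0 (mod 2).
    So t ≡ 0 (mod 2).
    Then x = 6 + 20·0 = 6, valid modulo lcm(20, 8) = 40: x ≡ 6 (mod 40).
  Combine with x ≡ 6 (mod 12): gcd(40, 12) = 4; 6 - 6 = 0, which IS divisible by 4, so compatible.
    Write x = 6 + 40·t and substitute into x ≡ 6 (mod 12): 40·t ≡ 6 − 6 = 0 (mod 12).
    Divide the congruence (and modulus) by g = 4: 10·t ≡ 0 (mod 3).
    Reduce coefficients mod 3: 1·t ≡ 0 (mod 3).
    So t ≡ 0 (mod 3).
    Then x = 6 + 40·0 = 6, valid modulo lcm(40, 12) = 120: x ≡ 6 (mod 120).
Verify: 6 mod 20 = 6, 6 mod 8 = 6, 6 mod 12 = 6.

x ≡ 6 (mod 120).


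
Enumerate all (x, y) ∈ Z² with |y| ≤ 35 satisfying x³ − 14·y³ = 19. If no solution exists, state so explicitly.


The equation is x³ - 14y³ = 19. For fixed y, x³ = 14·y³ + 19, so a solution requires the RHS to be a perfect cube.
Strategy: iterate y from -35 to 35, compute RHS = 14·y³ + 19, and check whether it is a (positive or negative) perfect cube.
Check small values of y:
  y = 0: RHS = 19 is not a perfect cube.
  y = 1: RHS = 33 is not a perfect cube.
  y = -1: RHS = 5 is not a perfect cube.
  y = 2: RHS = 131 is not a perfect cube.
  y = -2: RHS = -93 is not a perfect cube.
  y = 3: RHS = 397 is not a perfect cube.
  y = -3: RHS = -359 is not a perfect cube.
Continuing the search up to |y| = 35 finds no solutions either.
No (x, y) in the scanned range satisfies the equation.

No integer solutions with |y| ≤ 35.


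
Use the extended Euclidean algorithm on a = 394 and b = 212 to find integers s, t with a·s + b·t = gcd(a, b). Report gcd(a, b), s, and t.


Euclidean algorithm on (394, 212) — divide until remainder is 0:
  394 = 1 · 212 + 182
  212 = 1 · 182 + 30
  182 = 6 · 30 + 2
  30 = 15 · 2 + 0
gcd(394, 212) = 2.
Track Bezout coefficients alongside the remainders: start with r₀ = 394 = a·1 + b·0 (s = 1, t = 0) and r₁ = 212 = a·0 + b·1 (s = 0, t = 1); each new remainder r_{k+1} = r_{k-1} − q_k·r_k inherits s_{k+1} = s_{k-1} − q_k·s_k, t_{k+1} = t_{k-1} − q_k·t_k, so r_k = a·s_k + b·t_k at every step:
  q = 1: r = 182, s = 1 − 1·0 = 1, t = 0 − 1·1 = -1  (check: 394·1 + 212·(-1) = 182)
  q = 1: r = 30, s = 0 − 1·1 = -1, t = 1 − 1·(-1) = 2  (check: 394·(-1) + 212·2 = 30)
  q = 6: r = 2, s = 1 − 6·(-1) = 7, t = -1 − 6·2 = -13  (check: 394·7 + 212·(-13) = 2)
The row with r = 2 (the gcd) gives the Bezout coefficients s = 7, t = -13.
Result: 394 · (7) + 212 · (-13) = 2.

gcd(394, 212) = 2; s = 7, t = -13 (check: 394·7 + 212·(-13) = 2).


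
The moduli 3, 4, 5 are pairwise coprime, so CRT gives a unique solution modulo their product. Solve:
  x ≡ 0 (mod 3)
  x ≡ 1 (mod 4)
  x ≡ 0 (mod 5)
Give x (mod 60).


Moduli 3, 4, 5 are pairwise coprime; by CRT there is a unique solution modulo M = 3 · 4 · 5 = 60.
Solve pairwise, accumulating the modulus:
  Start with x ≡ 0 (mod 3).
  Combine with x ≡ 1 (mod 4): since gcd(3, 4) = 1, we get a unique residue mod 12.
    Write x = 0 + 3·t and substitute into x ≡ 1 (mod 4): 3·t ≡ 1 − 0 = 1 (mod 4).
    The inverse of 3 mod 4 is 3 (since 3·3 = 9 = 2·4 + 1), so t ≡ 3·1 = 3 ≡ 3 (mod 4).
    Then x = 0 + 3·3 = 9, valid modulo lcm(3, 4) = 12: x ≡ 9 (mod 12).
  Combine with x ≡ 0 (mod 5): since gcd(12, 5) = 1, we get a unique residue mod 60.
    Write x = 9 + 12·t and substitute into x ≡ 0 (mod 5): 12·t ≡ 0 − 9 = -9 (mod 5).
    Reduce coefficients mod 5: 2·t ≡ 1 (mod 5).
    The inverse of 2 mod 5 is 3 (since 2·3 = 6 = 1·5 + 1), so t ≡ 3·1 = 3 ≡ 3 (mod 5).
    Then x = 9 + 12·3 = 45, valid modulo lcm(12, 5) = 60: x ≡ 45 (mod 60).
Verify: 45 mod 3 = 0 ✓, 45 mod 4 = 1 ✓, 45 mod 5 = 0 ✓.

x ≡ 45 (mod 60).


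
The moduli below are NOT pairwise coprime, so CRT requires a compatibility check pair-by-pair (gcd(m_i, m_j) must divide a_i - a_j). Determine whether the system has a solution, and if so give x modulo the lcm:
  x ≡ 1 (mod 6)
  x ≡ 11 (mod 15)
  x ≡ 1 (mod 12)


Moduli 6, 15, 12 are not pairwise coprime, so CRT works modulo lcm(m_i) when all pairwise compatibility conditions hold.
Pairwise compatibility: gcd(m_i, m_j) must divide a_i - a_j for every pair.
Merge one congruence at a time:
  Start: x ≡ 1 (mod 6).
  Combine with x ≡ 11 (mod 15): gcd(6, 15) = 3, and 11 - 1 = 10 is NOT divisible by 3.
    ⇒ system is inconsistent (no integer solution).

No solution (the system is inconsistent).


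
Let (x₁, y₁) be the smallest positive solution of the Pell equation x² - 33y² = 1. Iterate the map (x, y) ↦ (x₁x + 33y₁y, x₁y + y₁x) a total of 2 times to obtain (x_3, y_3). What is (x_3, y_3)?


Step 1: Find the fundamental solution (x₁, y₁) of x² - 33y² = 1.
  Expand √33 as a continued fraction. a₀ = ⌊√33⌋ = 5; iterate m_{k+1} = d_k·a_k − m_k, d_{k+1} = (33 − m_{k+1}²)/d_k, a_{k+1} = ⌊(a₀ + m_{k+1})/d_{k+1}⌋ (starting m₀ = 0, d₀ = 1), with convergents p_k = a_k·p_{k-1} + p_{k-2}, q_k = a_k·q_{k-1} + q_{k-2} (p₋₁ = 1, q₋₁ = 0):
  k = 0: a₀ = 5; p₀/q₀ = 5/1; p₀² − 33·q₀² = 25 − 33 = -8.
  k = 1: m = 5, d = 8, a = ⌊(5 + 5)/8⌋ = 1; p/q = (1·5 + 1)/(1·1 + 0) = 6/1; p² − 33·q² = 36 − 33 = 3.
  k = 2: m = 3, d = 3, a = ⌊(5 + 3)/3⌋ = 2; p/q = (2·6 + 5)/(2·1 + 1) = 17/3; p² − 33·q² = 289 − 297 = -8.
  k = 3: m = 3, d = 8, a = ⌊(5 + 3)/8⌋ = 1; p/q = (1·17 + 6)/(1·3 + 1) = 23/4; p² − 33·q² = 529 − 528 = 1.
  The first convergent with p² − 33·q² = 1 gives the fundamental solution (x₁, y₁) = (23, 4).
Step 2: Apply the recurrence (x_{n+1}, y_{n+1}) = (x₁x_n + 33y₁y_n, x₁y_n + y₁x_n) repeatedly.
  From (x_1, y_1) = (23, 4): x_2 = 23·23 + 33·4·4 = 1057; y_2 = 23·4 + 4·23 = 184.
  From (x_2, y_2) = (1057, 184): x_3 = 23·1057 + 33·4·184 = 48599; y_3 = 23·184 + 4·1057 = 8460.
Step 3: Verify x_3² - 33·y_3² = 2361862801 - 2361862800 = 1 (should be 1). ✓

(x_1, y_1) = (23, 4); (x_3, y_3) = (48599, 8460).


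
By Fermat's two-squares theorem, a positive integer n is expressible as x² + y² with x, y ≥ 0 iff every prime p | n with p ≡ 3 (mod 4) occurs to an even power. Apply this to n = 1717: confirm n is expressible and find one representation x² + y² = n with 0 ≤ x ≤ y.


Step 1: Factor n = 1717 = 17 · 101.
Step 2: Check the mod-4 condition on each prime factor: 17 ≡ 1 (mod 4), exponent 1; 101 ≡ 1 (mod 4), exponent 1.
All primes ≡ 3 (mod 4) appear to even exponent (or don't appear), so by the two-squares theorem n IS expressible as a sum of two squares.
Step 3: Build a representation. Here n = 17 · 101 is a product of primes ≡ 1 (mod 4). Each prime p ≡ 1 (mod 4) is itself a sum of two squares; find a² by testing p − a² for a perfect square:
  17: 17 − 1² = 16 = 4² ⇒ 17 = 1² + 4².
  101: 101 − 1² = 100 = 10² ⇒ 101 = 1² + 10².
  Combine using the Brahmagupta–Fibonacci identity (a² + b²)(c² + d²) = (ac − bd)² + (ad + bc)² = (ac + bd)² + (ad − bc)²:
  17 · 101 = 1717: from (1² + 4²)(1² + 10²), take (1·1 − 4·10, 1·10 + 4·1) = (1 − 40, 10 + 4) = (-39, 14); dropping signs (only squares matter) gives (39, 14); check 39² + 14² = 1521 + 196 = 1717 ✓.
Step 4: Order so x ≤ y and verify: 14² + 39² = 196 + 1521 = 1717 = n. ✓

n = 1717 = 14² + 39² (one valid representation with x ≤ y).


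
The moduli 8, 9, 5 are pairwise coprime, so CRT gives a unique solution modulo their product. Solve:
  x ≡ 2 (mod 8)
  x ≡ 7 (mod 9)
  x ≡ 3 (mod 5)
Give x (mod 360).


Moduli 8, 9, 5 are pairwise coprime; by CRT there is a unique solution modulo M = 8 · 9 · 5 = 360.
Solve pairwise, accumulating the modulus:
  Start with x ≡ 2 (mod 8).
  Combine with x ≡ 7 (mod 9): since gcd(8, 9) = 1, we get a unique residue mod 72.
    Write x = 2 + 8·t and substitute into x ≡ 7 (mod 9): 8·t ≡ 7 − 2 = 5 (mod 9).
    The inverse of 8 mod 9 is 8 (since 8·8 = 64 = 7·9 + 1), so t ≡ 8·5 = 40 ≡ 4 (mod 9).
    Then x = 2 + 8·4 = 34, valid modulo lcm(8, 9) = 72: x ≡ 34 (mod 72).
  Combine with x ≡ 3 (mod 5): since gcd(72, 5) = 1, we get a unique residue mod 360.
    Write x = 34 + 72·t and substitute into x ≡ 3 (mod 5): 72·t ≡ 3 − 34 = -31 (mod 5).
    Reduce coefficients mod 5: 2·t ≡ 4 (mod 5).
    The inverse of 2 mod 5 is 3 (since 2·3 = 6 = 1·5 + 1), so t ≡ 3·4 = 12 ≡ 2 (mod 5).
    Then x = 34 + 72·2 = 178, valid modulo lcm(72, 5) = 360: x ≡ 178 (mod 360).
Verify: 178 mod 8 = 2 ✓, 178 mod 9 = 7 ✓, 178 mod 5 = 3 ✓.

x ≡ 178 (mod 360).


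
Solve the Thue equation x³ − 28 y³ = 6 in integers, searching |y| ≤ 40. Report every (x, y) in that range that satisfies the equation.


The equation is x³ - 28y³ = 6. For fixed y, x³ = 28·y³ + 6, so a solution requires the RHS to be a perfect cube.
Strategy: iterate y from -40 to 40, compute RHS = 28·y³ + 6, and check whether it is a (positive or negative) perfect cube.
Check small values of y:
  y = 0: RHS = 6 is not a perfect cube.
  y = 1: RHS = 34 is not a perfect cube.
  y = -1: RHS = -22 is not a perfect cube.
  y = 2: RHS = 230 is not a perfect cube.
  y = -2: RHS = -218 is not a perfect cube.
  y = 3: RHS = 762 is not a perfect cube.
  y = -3: RHS = -750 is not a perfect cube.
Continuing the search up to |y| = 40 finds no solutions either.
No (x, y) in the scanned range satisfies the equation.

No integer solutions with |y| ≤ 40.


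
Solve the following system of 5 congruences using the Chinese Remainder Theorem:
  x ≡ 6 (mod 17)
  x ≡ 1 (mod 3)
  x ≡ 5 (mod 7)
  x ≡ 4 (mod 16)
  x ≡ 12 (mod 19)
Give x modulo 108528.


Product of moduli M = 17 · 3 · 7 · 16 · 19 = 108528.
Merge one congruence at a time:
  Start: x ≡ 6 (mod 17).
  Combine with x ≡ 1 (mod 3); new modulus lcm = 51.
    Write x = 6 + 17·t and substitute into x ≡ 1 (mod 3): 17·t ≡ 1 − 6 = -5 (mod 3).
    Reduce coefficients mod 3: 2·t ≡ 1 (mod 3).
    The inverse of 2 mod 3 is 2 (since 2·2 = 4 = 1·3 + 1), so t ≡ 2·1 = 2 ≡ 2 (mod 3).
    Then x = 6 + 17·2 = 40, valid modulo lcm(17, 3) = 51: x ≡ 40 (mod 51).
  Combine with x ≡ 5 (mod 7); new modulus lcm = 357.
    Write x = 40 + 51·t and substitute into x ≡ 5 (mod 7): 51·t ≡ 5 − 40 = -35 (mod 7).
    Reduce coefficients mod 7: 2·t ≡ 0 (mod 7).
    The inverse of 2 mod 7 is 4 (since 2·4 = 8 = 1·7 + 1), so t ≡ 4·0 = 0 ≡ 0 (mod 7).
    Then x = 40 + 51·0 = 40, valid modulo lcm(51, 7) = 357: x ≡ 40 (mod 357).
  Combine with x ≡ 4 (mod 16); new modulus lcm = 5712.
    Write x = 40 + 357·t and substitute into x ≡ 4 (mod 16): 357·t ≡ 4 − 40 = -36 (mod 16).
    Reduce coefficients mod 16: 5·t ≡ 12 (mod 16).
    The inverse of 5 mod 16 is 13 (since 5·13 = 65 = 4·16 + 1), so t ≡ 13·12 = 156 ≡ 12 (mod 16).
    Then x = 40 + 357·12 = 4324, valid modulo lcm(357, 16) = 5712: x ≡ 4324 (mod 5712).
  Combine with x ≡ 12 (mod 19); new modulus lcm = 108528.
    Write x = 4324 + 5712·t and substitute into x ≡ 12 (mod 19): 5712·t ≡ 12 − 4324 = -4312 (mod 19).
    Reduce coefficients mod 19: 12·t ≡ 1 (mod 19).
    The inverse of 12 mod 19 is 8 (since 12·8 = 96 = 5·19 + 1), so t ≡ 8·1 = 8 ≡ 8 (mod 19).
    Then x = 4324 + 5712·8 = 50020, valid modulo lcm(5712, 19) = 108528: x ≡ 50020 (mod 108528).
Verify against each original: 50020 mod 17 = 6, 50020 mod 3 = 1, 50020 mod 7 = 5, 50020 mod 16 = 4, 50020 mod 19 = 12.

x ≡ 50020 (mod 108528).


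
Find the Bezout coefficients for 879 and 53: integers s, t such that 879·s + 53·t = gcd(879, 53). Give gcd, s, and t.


Euclidean algorithm on (879, 53) — divide until remainder is 0:
  879 = 16 · 53 + 31
  53 = 1 · 31 + 22
  31 = 1 · 22 + 9
  22 = 2 · 9 + 4
  9 = 2 · 4 + 1
  4 = 4 · 1 + 0
gcd(879, 53) = 1.
Track Bezout coefficients alongside the remainders: start with r₀ = 879 = a·1 + b·0 (s = 1, t = 0) and r₁ = 53 = a·0 + b·1 (s = 0, t = 1); each new remainder r_{k+1} = r_{k-1} − q_k·r_k inherits s_{k+1} = s_{k-1} − q_k·s_k, t_{k+1} = t_{k-1} − q_k·t_k, so r_k = a·s_k + b·t_k at every step:
  q = 16: r = 31, s = 1 − 16·0 = 1, t = 0 − 16·1 = -16  (check: 879·1 + 53·(-16) = 31)
  q = 1: r = 22, s = 0 − 1·1 = -1, t = 1 − 1·(-16) = 17  (check: 879·(-1) + 53·17 = 22)
  q = 1: r = 9, s = 1 − 1·(-1) = 2, t = -16 − 1·17 = -33  (check: 879·2 + 53·(-33) = 9)
  q = 2: r = 4, s = -1 − 2·2 = -5, t = 17 − 2·(-33) = 83  (check: 879·(-5) + 53·83 = 4)
  q = 2: r = 1, s = 2 − 2·(-5) = 12, t = -33 − 2·83 = -199  (check: 879·12 + 53·(-199) = 1)
The row with r = 1 (the gcd) gives the Bezout coefficients s = 12, t = -199.
Result: 879 · (12) + 53 · (-199) = 1.

gcd(879, 53) = 1; s = 12, t = -199 (check: 879·12 + 53·(-199) = 1).


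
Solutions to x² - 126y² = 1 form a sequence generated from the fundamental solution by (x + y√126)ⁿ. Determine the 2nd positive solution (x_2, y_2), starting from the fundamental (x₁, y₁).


Step 1: Find the fundamental solution (x₁, y₁) of x² - 126y² = 1.
  Expand √126 as a continued fraction. a₀ = ⌊√126⌋ = 11; iterate m_{k+1} = d_k·a_k − m_k, d_{k+1} = (126 − m_{k+1}²)/d_k, a_{k+1} = ⌊(a₀ + m_{k+1})/d_{k+1}⌋ (starting m₀ = 0, d₀ = 1), with convergents p_k = a_k·p_{k-1} + p_{k-2}, q_k = a_k·q_{k-1} + q_{k-2} (p₋₁ = 1, q₋₁ = 0):
  k = 0: a₀ = 11; p₀/q₀ = 11/1; p₀² − 126·q₀² = 121 − 126 = -5.
  k = 1: m = 11, d = 5, a = ⌊(11 + 11)/5⌋ = 4; p/q = (4·11 + 1)/(4·1 + 0) = 45/4; p² − 126·q² = 2025 − 2016 = 9.
  k = 2: m = 9, d = 9, a = ⌊(11 + 9)/9⌋ = 2; p/q = (2·45 + 11)/(2·4 + 1) = 101/9; p² − 126·q² = 10201 − 10206 = -5.
  k = 3: m = 9, d = 5, a = ⌊(11 + 9)/5⌋ = 4; p/q = (4·101 + 45)/(4·9 + 4) = 449/40; p² − 126·q² = 201601 − 201600 = 1.
  The first convergent with p² − 126·q² = 1 gives the fundamental solution (x₁, y₁) = (449, 40).
Step 2: Apply the recurrence (x_{n+1}, y_{n+1}) = (x₁x_n + 126y₁y_n, x₁y_n + y₁x_n) repeatedly.
  From (x_1, y_1) = (449, 40): x_2 = 449·449 + 126·40·40 = 403201; y_2 = 449·40 + 40·449 = 35920.
Step 3: Verify x_2² - 126·y_2² = 162571046401 - 162571046400 = 1 (should be 1). ✓

(x_1, y_1) = (449, 40); (x_2, y_2) = (403201, 35920).


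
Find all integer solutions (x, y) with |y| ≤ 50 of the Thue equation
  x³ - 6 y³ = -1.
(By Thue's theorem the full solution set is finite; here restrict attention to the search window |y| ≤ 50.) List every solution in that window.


The equation is x³ - 6y³ = -1. For fixed y, x³ = 6·y³ − 1, so a solution requires the RHS to be a perfect cube.
Strategy: iterate y from -50 to 50, compute RHS = 6·y³ − 1, and check whether it is a (positive or negative) perfect cube.
Check small values of y:
  y = 0: RHS = -1 = (-1)³ ⇒ x = -1 works.
  y = 1: RHS = 5 is not a perfect cube.
  y = -1: RHS = -7 is not a perfect cube.
  y = 2: RHS = 47 is not a perfect cube.
  y = -2: RHS = -49 is not a perfect cube.
  y = 3: RHS = 161 is not a perfect cube.
  y = -3: RHS = -163 is not a perfect cube.
Continuing the search up to |y| = 50 finds no further solutions beyond those listed.
Collected solutions: (-1, 0).

Solutions (with |y| ≤ 50): (-1, 0).


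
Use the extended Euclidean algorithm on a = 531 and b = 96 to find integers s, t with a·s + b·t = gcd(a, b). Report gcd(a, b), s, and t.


Euclidean algorithm on (531, 96) — divide until remainder is 0:
  531 = 5 · 96 + 51
  96 = 1 · 51 + 45
  51 = 1 · 45 + 6
  45 = 7 · 6 + 3
  6 = 2 · 3 + 0
gcd(531, 96) = 3.
Track Bezout coefficients alongside the remainders: start with r₀ = 531 = a·1 + b·0 (s = 1, t = 0) and r₁ = 96 = a·0 + b·1 (s = 0, t = 1); each new remainder r_{k+1} = r_{k-1} − q_k·r_k inherits s_{k+1} = s_{k-1} − q_k·s_k, t_{k+1} = t_{k-1} − q_k·t_k, so r_k = a·s_k + b·t_k at every step:
  q = 5: r = 51, s = 1 − 5·0 = 1, t = 0 − 5·1 = -5  (check: 531·1 + 96·(-5) = 51)
  q = 1: r = 45, s = 0 − 1·1 = -1, t = 1 − 1·(-5) = 6  (check: 531·(-1) + 96·6 = 45)
  q = 1: r = 6, s = 1 − 1·(-1) = 2, t = -5 − 1·6 = -11  (check: 531·2 + 96·(-11) = 6)
  q = 7: r = 3, s = -1 − 7·2 = -15, t = 6 − 7·(-11) = 83  (check: 531·(-15) + 96·83 = 3)
The row with r = 3 (the gcd) gives the Bezout coefficients s = -15, t = 83.
Result: 531 · (-15) + 96 · (83) = 3.

gcd(531, 96) = 3; s = -15, t = 83 (check: 531·(-15) + 96·83 = 3).


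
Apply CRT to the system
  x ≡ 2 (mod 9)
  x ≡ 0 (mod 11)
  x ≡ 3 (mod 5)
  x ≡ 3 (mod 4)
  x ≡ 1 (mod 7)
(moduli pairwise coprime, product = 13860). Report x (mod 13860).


Product of moduli M = 9 · 11 · 5 · 4 · 7 = 13860.
Merge one congruence at a time:
  Start: x ≡ 2 (mod 9).
  Combine with x ≡ 0 (mod 11); new modulus lcm = 99.
    Write x = 2 + 9·t and substitute into x ≡ 0 (mod 11): 9·t ≡ 0 − 2 = -2 (mod 11).
    Reduce coefficients mod 11: 9·t ≡ 9 (mod 11).
    The inverse of 9 mod 11 is 5 (since 9·5 = 45 = 4·11 + 1), so t ≡ 5·9 = 45 ≡ 1 (mod 11).
    Then x = 2 + 9·1 = 11, valid modulo lcm(9, 11) = 99: x ≡ 11 (mod 99).
  Combine with x ≡ 3 (mod 5); new modulus lcm = 495.
    Write x = 11 + 99·t and substitute into x ≡ 3 (mod 5): 99·t ≡ 3 − 11 = -8 (mod 5).
    Reduce coefficients mod 5: 4·t ≡ 2 (mod 5).
    The inverse of 4 mod 5 is 4 (since 4·4 = 16 = 3·5 + 1), so t ≡ 4·2 = 8 ≡ 3 (mod 5).
    Then x = 11 + 99·3 = 308, valid modulo lcm(99, 5) = 495: x ≡ 308 (mod 495).
  Combine with x ≡ 3 (mod 4); new modulus lcm = 1980.
    Write x = 308 + 495·t and substitute into x ≡ 3 (mod 4): 495·t ≡ 3 − 308 = -305 (mod 4).
    Reduce coefficients mod 4: 3·t ≡ 3 (mod 4).
    The inverse of 3 mod 4 is 3 (since 3·3 = 9 = 2·4 + 1), so t ≡ 3·3 = 9 ≡ 1 (mod 4).
    Then x = 308 + 495·1 = 803, valid modulo lcm(495, 4) = 1980: x ≡ 803 (mod 1980).
  Combine with x ≡ 1 (mod 7); new modulus lcm = 13860.
    Write x = 803 + 1980·t and substitute into x ≡ 1 (mod 7): 1980·t ≡ 1 − 803 = -802 (mod 7).
    Reduce coefficients mod 7: 6·t ≡ 3 (mod 7).
    The inverse of 6 mod 7 is 6 (since 6·6 = 36 = 5·7 + 1), so t ≡ 6·3 = 18 ≡ 4 (mod 7).
    Then x = 803 + 1980·4 = 8723, valid modulo lcm(1980, 7) = 13860: x ≡ 8723 (mod 13860).
Verify against each original: 8723 mod 9 = 2, 8723 mod 11 = 0, 8723 mod 5 = 3, 8723 mod 4 = 3, 8723 mod 7 = 1.

x ≡ 8723 (mod 13860).


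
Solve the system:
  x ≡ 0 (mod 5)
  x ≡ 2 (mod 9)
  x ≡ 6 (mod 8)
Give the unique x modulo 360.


Moduli 5, 9, 8 are pairwise coprime; by CRT there is a unique solution modulo M = 5 · 9 · 8 = 360.
Solve pairwise, accumulating the modulus:
  Start with x ≡ 0 (mod 5).
  Combine with x ≡ 2 (mod 9): since gcd(5, 9) = 1, we get a unique residue mod 45.
    Write x = 0 + 5·t and substitute into x ≡ 2 (mod 9): 5·t ≡ 2 − 0 = 2 (mod 9).
    The inverse of 5 mod 9 is 2 (since 5·2 = 10 = 1·9 + 1), so t ≡ 2·2 = 4 ≡ 4 (mod 9).
    Then x = 0 + 5·4 = 20, valid modulo lcm(5, 9) = 45: x ≡ 20 (mod 45).
  Combine with x ≡ 6 (mod 8): since gcd(45, 8) = 1, we get a unique residue mod 360.
    Write x = 20 + 45·t and substitute into x ≡ 6 (mod 8): 45·t ≡ 6 − 20 = -14 (mod 8).
    Reduce coefficients mod 8: 5·t ≡ 2 (mod 8).
    The inverse of 5 mod 8 is 5 (since 5·5 = 25 = 3·8 + 1), so t ≡ 5·2 = 10 ≡ 2 (mod 8).
    Then x = 20 + 45·2 = 110, valid modulo lcm(45, 8) = 360: x ≡ 110 (mod 360).
Verify: 110 mod 5 = 0 ✓, 110 mod 9 = 2 ✓, 110 mod 8 = 6 ✓.

x ≡ 110 (mod 360).


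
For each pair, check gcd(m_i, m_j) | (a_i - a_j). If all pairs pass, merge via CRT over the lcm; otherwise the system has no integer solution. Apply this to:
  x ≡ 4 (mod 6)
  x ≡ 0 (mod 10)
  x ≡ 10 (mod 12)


Moduli 6, 10, 12 are not pairwise coprime, so CRT works modulo lcm(m_i) when all pairwise compatibility conditions hold.
Pairwise compatibility: gcd(m_i, m_j) must divide a_i - a_j for every pair.
Merge one congruence at a time:
  Start: x ≡ 4 (mod 6).
  Combine with x ≡ 0 (mod 10): gcd(6, 10) = 2; 0 - 4 = -4, which IS divisible by 2, so compatible.
    Write x = 4 + 6·t and substitute into x ≡ 0 (mod 10): 6·t ≡ 0 − 4 = -4 (mod 10).
    Divide the congruence (and modulus) by g = 2: 3·t ≡ -2 (mod 5).
    Reduce coefficients mod 5: 3·t ≡ 3 (mod 5).
    The inverse of 3 mod 5 is 2 (since 3·2 = 6 = 1·5 + 1), so t ≡ 2·3 = 6 ≡ 1 (mod 5).
    Then x = 4 + 6·1 = 10, valid modulo lcm(6, 10) = 30: x ≡ 10 (mod 30).
  Combine with x ≡ 10 (mod 12): gcd(30, 12) = 6; 10 - 10 = 0, which IS divisible by 6, so compatible.
    Write x = 10 + 30·t and substitute into x ≡ 10 (mod 12): 30·t ≡ 10 − 10 = 0 (mod 12).
    Divide the congruence (and modulus) by g = 6: 5·t ≡ 0 (mod 2).
    Reduce coefficients mod 2: 1·t ≡ 0 (mod 2).
    So t ≡ 0 (mod 2).
    Then x = 10 + 30·0 = 10, valid modulo lcm(30, 12) = 60: x ≡ 10 (mod 60).
Verify: 10 mod 6 = 4, 10 mod 10 = 0, 10 mod 12 = 10.

x ≡ 10 (mod 60).
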